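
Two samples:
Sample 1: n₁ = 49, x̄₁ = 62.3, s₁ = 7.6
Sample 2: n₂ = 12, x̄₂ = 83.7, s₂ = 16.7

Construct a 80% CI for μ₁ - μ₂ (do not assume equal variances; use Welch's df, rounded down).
(-28.10, -14.70)

Difference: x̄₁ - x̄₂ = -21.40
SE = √(s₁²/n₁ + s₂²/n₂) = √(7.6²/49 + 16.7²/12) = 4.9416
df = 12.14 → 12 (Welch–Satterthwaite, rounded down)
t* = 1.356

CI: -21.40 ± 1.356 · 4.9416 = -21.40 ± 6.70 = (-28.10, -14.70)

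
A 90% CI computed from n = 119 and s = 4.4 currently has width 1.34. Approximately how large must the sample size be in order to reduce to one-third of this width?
n ≈ 1071

CI width ∝ 1/√n
To reduce width by factor 3, need √n to grow by 3 → need 3² = 9 times as many samples.

Current: n = 119, width = 1.34
New: n = 1071, width ≈ 0.44

Width reduced by factor of 1.34/0.44 = 3.05.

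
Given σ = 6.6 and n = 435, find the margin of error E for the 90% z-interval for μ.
Margin of error = 0.52

Margin of error = z* · σ/√n
= 1.645 · 6.6/√435
= 1.645 · 6.6/20.8567
= 0.52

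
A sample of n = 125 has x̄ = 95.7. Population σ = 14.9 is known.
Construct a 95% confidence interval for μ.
(93.09, 98.31)

z-interval (σ known):
z* = 1.960 for 95% confidence

Margin of error = z* · σ/√n = 1.960 · 14.9/√125 = 2.61

CI: (95.7 - 2.61, 95.7 + 2.61) = (93.09, 98.31)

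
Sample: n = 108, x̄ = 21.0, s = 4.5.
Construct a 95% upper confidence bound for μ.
μ ≤ 21.72

Upper bound (one-sided):
t* = 1.659 (one-sided for 95%)
Upper bound = x̄ + t* · s/√n = 21.0 + 1.659 · 4.5/√108 = 21.72

We are 95% confident that μ ≤ 21.72.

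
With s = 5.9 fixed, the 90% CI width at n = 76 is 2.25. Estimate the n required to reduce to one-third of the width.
n ≈ 684

CI width ∝ 1/√n
To reduce width by factor 3, need √n to grow by 3 → need 3² = 9 times as many samples.

Current: n = 76, width = 2.25
New: n = 684, width ≈ 0.74

Width reduced by factor of 2.25/0.74 = 3.04.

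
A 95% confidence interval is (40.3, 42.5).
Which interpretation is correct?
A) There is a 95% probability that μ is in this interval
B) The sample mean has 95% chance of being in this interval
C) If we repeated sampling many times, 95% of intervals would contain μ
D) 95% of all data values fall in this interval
C

A) Wrong — μ is fixed; the randomness lives in the interval, not in μ.
B) Wrong — x̄ is observed and sits in the interval by construction.
C) Correct — this is the frequentist long-run coverage interpretation.
D) Wrong — a CI is about the parameter μ, not individual data values.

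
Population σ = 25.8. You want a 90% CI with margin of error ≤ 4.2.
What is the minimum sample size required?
n ≥ 103

For margin E ≤ 4.2:
n ≥ (z* · σ / E)²
n ≥ (1.645 · 25.8 / 4.2)²
n ≥ 102.11

Minimum n = 103 (rounding up)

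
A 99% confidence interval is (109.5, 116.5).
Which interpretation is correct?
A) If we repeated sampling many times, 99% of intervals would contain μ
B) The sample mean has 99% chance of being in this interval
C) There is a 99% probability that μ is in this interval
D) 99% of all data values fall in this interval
A

A) Correct — this is the frequentist long-run coverage interpretation.
B) Wrong — x̄ is observed and sits in the interval by construction.
C) Wrong — μ is fixed; the randomness lives in the interval, not in μ.
D) Wrong — a CI is about the parameter μ, not individual data values.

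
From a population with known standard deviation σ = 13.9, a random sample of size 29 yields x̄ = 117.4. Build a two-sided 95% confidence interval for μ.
(112.34, 122.46)

z-interval (σ known):
z* = 1.960 for 95% confidence

Margin of error = z* · σ/√n = 1.960 · 13.9/√29 = 5.06

CI: (117.4 - 5.06, 117.4 + 5.06) = (112.34, 122.46)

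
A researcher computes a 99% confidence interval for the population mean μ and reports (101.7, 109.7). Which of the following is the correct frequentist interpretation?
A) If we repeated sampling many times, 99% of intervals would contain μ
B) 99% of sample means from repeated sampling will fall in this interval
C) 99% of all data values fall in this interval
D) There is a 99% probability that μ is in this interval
A

A) Correct — this is the frequentist long-run coverage interpretation.
B) Wrong — coverage applies to intervals containing μ, not to future x̄ values.
C) Wrong — a CI is about the parameter μ, not individual data values.
D) Wrong — μ is fixed; the randomness lives in the interval, not in μ.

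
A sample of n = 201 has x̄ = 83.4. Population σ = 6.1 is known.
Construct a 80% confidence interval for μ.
(82.85, 83.95)

z-interval (σ known):
z* = 1.282 for 80% confidence

Margin of error = z* · σ/√n = 1.282 · 6.1/√201 = 0.55

CI: (83.4 - 0.55, 83.4 + 0.55) = (82.85, 83.95)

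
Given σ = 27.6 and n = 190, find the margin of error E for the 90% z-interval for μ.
Margin of error = 3.29

Margin of error = z* · σ/√n
= 1.645 · 27.6/√190
= 1.645 · 27.6/13.7840
= 3.29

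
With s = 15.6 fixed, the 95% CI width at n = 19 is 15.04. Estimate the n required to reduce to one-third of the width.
n ≈ 171

CI width ∝ 1/√n
To reduce width by factor 3, need √n to grow by 3 → need 3² = 9 times as many samples.

Current: n = 19, width = 15.04
New: n = 171, width ≈ 4.71

Width reduced by factor of 15.04/4.71 = 3.19.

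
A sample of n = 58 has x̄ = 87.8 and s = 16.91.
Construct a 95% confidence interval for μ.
(83.35, 92.25)

t-interval (σ unknown):
df = n - 1 = 57
t* = 2.002 for 95% confidence

Margin of error = t* · s/√n = 2.002 · 16.91/√58 = 4.45

CI: (83.35, 92.25)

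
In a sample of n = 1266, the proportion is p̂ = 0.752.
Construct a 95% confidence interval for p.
(0.728, 0.776)

Proportion CI:
SE = √(p̂(1-p̂)/n) = √(0.752 · 0.248 / 1266) = 0.01214

z* = 1.960
Margin = z* · SE = 1.960 · 0.01214 = 0.0238

CI: 0.752 ± 0.0238 = (0.728, 0.776)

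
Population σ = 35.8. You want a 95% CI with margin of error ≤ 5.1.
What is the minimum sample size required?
n ≥ 190

For margin E ≤ 5.1:
n ≥ (z* · σ / E)²
n ≥ (1.960 · 35.8 / 5.1)²
n ≥ 189.29

Minimum n = 190 (rounding up)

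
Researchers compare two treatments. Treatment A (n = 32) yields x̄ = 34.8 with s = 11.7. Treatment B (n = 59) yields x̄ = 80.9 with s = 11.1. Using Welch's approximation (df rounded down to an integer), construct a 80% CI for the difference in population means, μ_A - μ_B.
(-49.37, -42.83)

Difference: x̄₁ - x̄₂ = -46.10
SE = √(s₁²/n₁ + s₂²/n₂) = √(11.7²/32 + 11.1²/59) = 2.5231
df = 60.90 → 60 (Welch–Satterthwaite, rounded down)
t* = 1.296

CI: -46.10 ± 1.296 · 2.5231 = -46.10 ± 3.27 = (-49.37, -42.83)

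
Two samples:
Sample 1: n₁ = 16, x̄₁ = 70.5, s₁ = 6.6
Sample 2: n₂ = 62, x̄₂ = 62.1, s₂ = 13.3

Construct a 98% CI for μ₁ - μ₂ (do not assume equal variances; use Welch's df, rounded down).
(2.72, 14.08)

Difference: x̄₁ - x̄₂ = 8.40
SE = √(s₁²/n₁ + s₂²/n₂) = √(6.6²/16 + 13.3²/62) = 2.3613
df = 49.53 → 49 (Welch–Satterthwaite, rounded down)
t* = 2.405

CI: 8.40 ± 2.405 · 2.3613 = 8.40 ± 5.68 = (2.72, 14.08)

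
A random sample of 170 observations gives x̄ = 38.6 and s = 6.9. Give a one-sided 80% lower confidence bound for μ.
μ ≥ 38.15

Lower bound (one-sided):
t* = 0.844 (one-sided for 80%)
Lower bound = x̄ - t* · s/√n = 38.6 - 0.844 · 6.9/√170 = 38.15

We are 80% confident that μ ≥ 38.15.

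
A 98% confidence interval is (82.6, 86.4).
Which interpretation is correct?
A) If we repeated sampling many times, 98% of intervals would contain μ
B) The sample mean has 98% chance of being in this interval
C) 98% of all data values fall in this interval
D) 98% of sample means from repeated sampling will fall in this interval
A

A) Correct — this is the frequentist long-run coverage interpretation.
B) Wrong — x̄ is observed and sits in the interval by construction.
C) Wrong — a CI is about the parameter μ, not individual data values.
D) Wrong — coverage applies to intervals containing μ, not to future x̄ values.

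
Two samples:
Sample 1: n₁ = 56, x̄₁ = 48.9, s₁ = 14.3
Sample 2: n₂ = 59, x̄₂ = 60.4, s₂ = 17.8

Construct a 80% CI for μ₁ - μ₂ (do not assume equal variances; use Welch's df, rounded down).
(-15.37, -7.63)

Difference: x̄₁ - x̄₂ = -11.50
SE = √(s₁²/n₁ + s₂²/n₂) = √(14.3²/56 + 17.8²/59) = 3.0036
df = 110.04 → 110 (Welch–Satterthwaite, rounded down)
t* = 1.289

CI: -11.50 ± 1.289 · 3.0036 = -11.50 ± 3.87 = (-15.37, -7.63)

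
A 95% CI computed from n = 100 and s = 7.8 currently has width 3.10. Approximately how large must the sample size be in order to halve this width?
n ≈ 400

CI width ∝ 1/√n
To reduce width by factor 2, need √n to grow by 2 → need 2² = 4 times as many samples.

Current: n = 100, width = 3.10
New: n = 400, width ≈ 1.53

Width reduced by factor of 3.10/1.53 = 2.03.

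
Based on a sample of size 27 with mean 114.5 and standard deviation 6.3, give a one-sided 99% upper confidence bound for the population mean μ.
μ ≤ 117.51

Upper bound (one-sided):
t* = 2.479 (one-sided for 99%)
Upper bound = x̄ + t* · s/√n = 114.5 + 2.479 · 6.3/√27 = 117.51

We are 99% confident that μ ≤ 117.51.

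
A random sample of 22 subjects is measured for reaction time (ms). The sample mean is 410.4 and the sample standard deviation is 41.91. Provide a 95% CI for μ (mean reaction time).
(391.81, 428.99)

t-interval (σ unknown):
df = n - 1 = 21
t* = 2.080 for 95% confidence

Margin of error = t* · s/√n = 2.080 · 41.91/√22 = 18.59

CI: (391.81, 428.99)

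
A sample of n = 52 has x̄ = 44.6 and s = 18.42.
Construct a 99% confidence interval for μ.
(37.76, 51.44)

t-interval (σ unknown):
df = n - 1 = 51
t* = 2.676 for 99% confidence

Margin of error = t* · s/√n = 2.676 · 18.42/√52 = 6.84

CI: (37.76, 51.44)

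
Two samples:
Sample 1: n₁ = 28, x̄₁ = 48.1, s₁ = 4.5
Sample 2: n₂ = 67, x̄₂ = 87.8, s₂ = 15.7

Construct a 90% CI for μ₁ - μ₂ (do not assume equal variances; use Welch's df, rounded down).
(-43.19, -36.21)

Difference: x̄₁ - x̄₂ = -39.70
SE = √(s₁²/n₁ + s₂²/n₂) = √(4.5²/28 + 15.7²/67) = 2.0981
df = 86.34 → 86 (Welch–Satterthwaite, rounded down)
t* = 1.663

CI: -39.70 ± 1.663 · 2.0981 = -39.70 ± 3.49 = (-43.19, -36.21)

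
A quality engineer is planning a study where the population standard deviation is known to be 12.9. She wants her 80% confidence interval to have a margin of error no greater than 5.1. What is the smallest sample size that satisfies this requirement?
n ≥ 11

For margin E ≤ 5.1:
n ≥ (z* · σ / E)²
n ≥ (1.282 · 12.9 / 5.1)²
n ≥ 10.52

Minimum n = 11 (rounding up)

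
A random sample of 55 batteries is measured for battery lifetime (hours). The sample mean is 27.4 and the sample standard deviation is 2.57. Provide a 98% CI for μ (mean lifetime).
(26.57, 28.23)

t-interval (σ unknown):
df = n - 1 = 54
t* = 2.397 for 98% confidence

Margin of error = t* · s/√n = 2.397 · 2.57/√55 = 0.83

CI: (26.57, 28.23)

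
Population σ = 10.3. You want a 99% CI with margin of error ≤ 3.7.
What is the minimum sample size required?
n ≥ 52

For margin E ≤ 3.7:
n ≥ (z* · σ / E)²
n ≥ (2.576 · 10.3 / 3.7)²
n ≥ 51.42

Minimum n = 52 (rounding up)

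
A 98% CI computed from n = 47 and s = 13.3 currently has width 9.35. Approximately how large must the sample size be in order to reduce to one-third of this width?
n ≈ 423

CI width ∝ 1/√n
To reduce width by factor 3, need √n to grow by 3 → need 3² = 9 times as many samples.

Current: n = 47, width = 9.35
New: n = 423, width ≈ 3.02

Width reduced by factor of 9.35/3.02 = 3.10.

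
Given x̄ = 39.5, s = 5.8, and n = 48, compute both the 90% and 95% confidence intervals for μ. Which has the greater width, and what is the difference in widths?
95% CI is wider by 0.56

df = 47
90% CI: t* = 1.678, (38.10, 40.90), width = 2 · t* · s/√n = 2.81
95% CI: t* = 2.012, (37.82, 41.18), width = 2 · t* · s/√n = 3.37

The 95% CI is wider by 3.37 - 2.81 = 0.56.
Higher confidence requires a wider interval.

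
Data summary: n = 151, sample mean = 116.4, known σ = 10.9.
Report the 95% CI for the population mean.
(114.66, 118.14)

z-interval (σ known):
z* = 1.960 for 95% confidence

Margin of error = z* · σ/√n = 1.960 · 10.9/√151 = 1.74

CI: (116.4 - 1.74, 116.4 + 1.74) = (114.66, 118.14)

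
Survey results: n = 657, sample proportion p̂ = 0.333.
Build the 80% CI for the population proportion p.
(0.309, 0.357)

Proportion CI:
SE = √(p̂(1-p̂)/n) = √(0.333 · 0.667 / 657) = 0.01839

z* = 1.282
Margin = z* · SE = 1.282 · 0.01839 = 0.0236

CI: 0.333 ± 0.0236 = (0.309, 0.357)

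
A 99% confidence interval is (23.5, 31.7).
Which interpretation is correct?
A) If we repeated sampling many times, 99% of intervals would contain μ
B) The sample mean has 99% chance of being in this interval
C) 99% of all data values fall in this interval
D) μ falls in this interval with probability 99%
A

A) Correct — this is the frequentist long-run coverage interpretation.
B) Wrong — x̄ is observed and sits in the interval by construction.
C) Wrong — a CI is about the parameter μ, not individual data values.
D) Wrong — μ is fixed; the randomness lives in the interval, not in μ.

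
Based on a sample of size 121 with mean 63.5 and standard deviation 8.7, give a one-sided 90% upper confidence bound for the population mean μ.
μ ≤ 64.52

Upper bound (one-sided):
t* = 1.289 (one-sided for 90%)
Upper bound = x̄ + t* · s/√n = 63.5 + 1.289 · 8.7/√121 = 64.52

We are 90% confident that μ ≤ 64.52.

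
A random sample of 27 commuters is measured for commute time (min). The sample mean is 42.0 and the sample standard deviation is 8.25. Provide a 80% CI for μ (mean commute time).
(39.91, 44.09)

t-interval (σ unknown):
df = n - 1 = 26
t* = 1.315 for 80% confidence

Margin of error = t* · s/√n = 1.315 · 8.25/√27 = 2.09

CI: (39.91, 44.09)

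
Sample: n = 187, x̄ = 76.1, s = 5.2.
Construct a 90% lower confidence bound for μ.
μ ≥ 75.61

Lower bound (one-sided):
t* = 1.286 (one-sided for 90%)
Lower bound = x̄ - t* · s/√n = 76.1 - 1.286 · 5.2/√187 = 75.61

We are 90% confident that μ ≥ 75.61.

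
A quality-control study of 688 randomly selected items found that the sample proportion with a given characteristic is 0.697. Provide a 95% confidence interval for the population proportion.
(0.663, 0.731)

Proportion CI:
SE = √(p̂(1-p̂)/n) = √(0.697 · 0.303 / 688) = 0.01752

z* = 1.960
Margin = z* · SE = 1.960 · 0.01752 = 0.0343

CI: 0.697 ± 0.0343 = (0.663, 0.731)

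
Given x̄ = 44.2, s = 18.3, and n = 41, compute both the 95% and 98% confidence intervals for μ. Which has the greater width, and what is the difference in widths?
98% CI is wider by 2.30

df = 40
95% CI: t* = 2.021, (38.42, 49.98), width = 2 · t* · s/√n = 11.55
98% CI: t* = 2.423, (37.28, 51.12), width = 2 · t* · s/√n = 13.85

The 98% CI is wider by 13.85 - 11.55 = 2.30.
Higher confidence requires a wider interval.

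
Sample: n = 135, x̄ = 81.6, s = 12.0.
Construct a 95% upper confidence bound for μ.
μ ≤ 83.31

Upper bound (one-sided):
t* = 1.656 (one-sided for 95%)
Upper bound = x̄ + t* · s/√n = 81.6 + 1.656 · 12.0/√135 = 83.31

We are 95% confident that μ ≤ 83.31.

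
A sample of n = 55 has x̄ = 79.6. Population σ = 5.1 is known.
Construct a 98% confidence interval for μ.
(78.00, 81.20)

z-interval (σ known):
z* = 2.326 for 98% confidence

Margin of error = z* · σ/√n = 2.326 · 5.1/√55 = 1.60

CI: (79.6 - 1.60, 79.6 + 1.60) = (78.00, 81.20)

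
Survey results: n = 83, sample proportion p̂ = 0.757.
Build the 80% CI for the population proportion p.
(0.697, 0.817)

Proportion CI:
SE = √(p̂(1-p̂)/n) = √(0.757 · 0.243 / 83) = 0.04708

z* = 1.282
Margin = z* · SE = 1.282 · 0.04708 = 0.0604

CI: 0.757 ± 0.0604 = (0.697, 0.817)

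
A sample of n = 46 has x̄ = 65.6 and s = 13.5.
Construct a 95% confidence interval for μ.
(61.59, 69.61)

t-interval (σ unknown):
df = n - 1 = 45
t* = 2.014 for 95% confidence

Margin of error = t* · s/√n = 2.014 · 13.5/√46 = 4.01

CI: (61.59, 69.61)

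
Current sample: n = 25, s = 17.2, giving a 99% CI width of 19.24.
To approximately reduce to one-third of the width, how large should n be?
n ≈ 225

CI width ∝ 1/√n
To reduce width by factor 3, need √n to grow by 3 → need 3² = 9 times as many samples.

Current: n = 25, width = 19.24
New: n = 225, width ≈ 5.96

Width reduced by factor of 19.24/5.96 = 3.23.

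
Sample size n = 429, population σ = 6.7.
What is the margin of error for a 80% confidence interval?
Margin of error = 0.41

Margin of error = z* · σ/√n
= 1.282 · 6.7/√429
= 1.282 · 6.7/20.7123
= 0.41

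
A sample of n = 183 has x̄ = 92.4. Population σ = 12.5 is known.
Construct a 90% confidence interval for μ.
(90.88, 93.92)

z-interval (σ known):
z* = 1.645 for 90% confidence

Margin of error = z* · σ/√n = 1.645 · 12.5/√183 = 1.52

CI: (92.4 - 1.52, 92.4 + 1.52) = (90.88, 93.92)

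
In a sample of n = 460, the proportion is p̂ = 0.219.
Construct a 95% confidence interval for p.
(0.181, 0.257)

Proportion CI:
SE = √(p̂(1-p̂)/n) = √(0.219 · 0.781 / 460) = 0.01928

z* = 1.960
Margin = z* · SE = 1.960 · 0.01928 = 0.0378

CI: 0.219 ± 0.0378 = (0.181, 0.257)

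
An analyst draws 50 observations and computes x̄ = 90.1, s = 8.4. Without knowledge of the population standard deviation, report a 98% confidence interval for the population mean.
(87.24, 92.96)

t-interval (σ unknown):
df = n - 1 = 49
t* = 2.405 for 98% confidence

Margin of error = t* · s/√n = 2.405 · 8.4/√50 = 2.86

CI: (87.24, 92.96)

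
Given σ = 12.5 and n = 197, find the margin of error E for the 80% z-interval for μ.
Margin of error = 1.14

Margin of error = z* · σ/√n
= 1.282 · 12.5/√197
= 1.282 · 12.5/14.0357
= 1.14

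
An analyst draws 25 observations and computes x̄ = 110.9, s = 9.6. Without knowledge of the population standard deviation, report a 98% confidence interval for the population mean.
(106.12, 115.68)

t-interval (σ unknown):
df = n - 1 = 24
t* = 2.492 for 98% confidence

Margin of error = t* · s/√n = 2.492 · 9.6/√25 = 4.78

CI: (106.12, 115.68)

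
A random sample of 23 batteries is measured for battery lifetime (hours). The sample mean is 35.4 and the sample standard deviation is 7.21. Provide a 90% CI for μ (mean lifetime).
(32.82, 37.98)

t-interval (σ unknown):
df = n - 1 = 22
t* = 1.717 for 90% confidence

Margin of error = t* · s/√n = 1.717 · 7.21/√23 = 2.58

CI: (32.82, 37.98)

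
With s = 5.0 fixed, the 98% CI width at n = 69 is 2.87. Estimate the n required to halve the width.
n ≈ 276

CI width ∝ 1/√n
To reduce width by factor 2, need √n to grow by 2 → need 2² = 4 times as many samples.

Current: n = 69, width = 2.87
New: n = 276, width ≈ 1.41

Width reduced by factor of 2.87/1.41 = 2.04.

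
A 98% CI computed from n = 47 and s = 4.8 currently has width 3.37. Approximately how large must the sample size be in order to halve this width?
n ≈ 188

CI width ∝ 1/√n
To reduce width by factor 2, need √n to grow by 2 → need 2² = 4 times as many samples.

Current: n = 47, width = 3.37
New: n = 188, width ≈ 1.64

Width reduced by factor of 3.37/1.64 = 2.05.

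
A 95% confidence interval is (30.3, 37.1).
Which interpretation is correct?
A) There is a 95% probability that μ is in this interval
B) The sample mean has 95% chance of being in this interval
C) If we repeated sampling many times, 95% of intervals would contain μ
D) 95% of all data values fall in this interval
C

A) Wrong — μ is fixed; the randomness lives in the interval, not in μ.
B) Wrong — x̄ is observed and sits in the interval by construction.
C) Correct — this is the frequentist long-run coverage interpretation.
D) Wrong — a CI is about the parameter μ, not individual data values.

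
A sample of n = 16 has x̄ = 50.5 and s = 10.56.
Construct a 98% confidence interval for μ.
(43.63, 57.37)

t-interval (σ unknown):
df = n - 1 = 15
t* = 2.602 for 98% confidence

Margin of error = t* · s/√n = 2.602 · 10.56/√16 = 6.87

CI: (43.63, 57.37)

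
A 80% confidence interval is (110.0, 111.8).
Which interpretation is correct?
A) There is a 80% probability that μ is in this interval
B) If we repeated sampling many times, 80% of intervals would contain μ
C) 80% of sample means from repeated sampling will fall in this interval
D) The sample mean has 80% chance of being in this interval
B

A) Wrong — μ is fixed; the randomness lives in the interval, not in μ.
B) Correct — this is the frequentist long-run coverage interpretation.
C) Wrong — coverage applies to intervals containing μ, not to future x̄ values.
D) Wrong — x̄ is observed and sits in the interval by construction.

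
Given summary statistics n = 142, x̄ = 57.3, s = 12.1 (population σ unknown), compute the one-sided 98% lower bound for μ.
μ ≥ 55.20

Lower bound (one-sided):
t* = 2.073 (one-sided for 98%)
Lower bound = x̄ - t* · s/√n = 57.3 - 2.073 · 12.1/√142 = 55.20

We are 98% confident that μ ≥ 55.20.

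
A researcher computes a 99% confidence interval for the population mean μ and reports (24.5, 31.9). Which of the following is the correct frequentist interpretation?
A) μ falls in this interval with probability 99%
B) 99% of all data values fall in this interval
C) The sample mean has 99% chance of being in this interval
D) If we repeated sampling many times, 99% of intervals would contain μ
D

A) Wrong — μ is fixed; the randomness lives in the interval, not in μ.
B) Wrong — a CI is about the parameter μ, not individual data values.
C) Wrong — x̄ is observed and sits in the interval by construction.
D) Correct — this is the frequentist long-run coverage interpretation.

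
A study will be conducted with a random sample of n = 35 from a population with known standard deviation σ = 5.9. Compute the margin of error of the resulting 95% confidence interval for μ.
Margin of error = 1.95

Margin of error = z* · σ/√n
= 1.960 · 5.9/√35
= 1.960 · 5.9/5.9161
= 1.95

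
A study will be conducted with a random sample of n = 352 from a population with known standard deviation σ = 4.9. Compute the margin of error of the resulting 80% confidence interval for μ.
Margin of error = 0.33

Margin of error = z* · σ/√n
= 1.282 · 4.9/√352
= 1.282 · 4.9/18.7617
= 0.33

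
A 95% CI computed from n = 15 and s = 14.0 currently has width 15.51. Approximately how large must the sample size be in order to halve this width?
n ≈ 60

CI width ∝ 1/√n
To reduce width by factor 2, need √n to grow by 2 → need 2² = 4 times as many samples.

Current: n = 15, width = 15.51
New: n = 60, width ≈ 7.23

Width reduced by factor of 15.51/7.23 = 2.15.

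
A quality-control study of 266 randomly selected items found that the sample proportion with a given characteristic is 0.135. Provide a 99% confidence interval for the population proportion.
(0.081, 0.189)

Proportion CI:
SE = √(p̂(1-p̂)/n) = √(0.135 · 0.865 / 266) = 0.02095

z* = 2.576
Margin = z* · SE = 2.576 · 0.02095 = 0.0540

CI: 0.135 ± 0.0540 = (0.081, 0.189)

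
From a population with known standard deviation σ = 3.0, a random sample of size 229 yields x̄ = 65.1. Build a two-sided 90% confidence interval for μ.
(64.77, 65.43)

z-interval (σ known):
z* = 1.645 for 90% confidence

Margin of error = z* · σ/√n = 1.645 · 3.0/√229 = 0.33

CI: (65.1 - 0.33, 65.1 + 0.33) = (64.77, 65.43)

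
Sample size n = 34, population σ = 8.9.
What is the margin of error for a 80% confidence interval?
Margin of error = 1.96

Margin of error = z* · σ/√n
= 1.282 · 8.9/√34
= 1.282 · 8.9/5.8310
= 1.96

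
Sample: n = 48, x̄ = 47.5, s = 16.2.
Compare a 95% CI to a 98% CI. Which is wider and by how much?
98% CI is wider by 1.85

df = 47
95% CI: t* = 2.012, (42.80, 52.20), width = 2 · t* · s/√n = 9.41
98% CI: t* = 2.408, (41.87, 53.13), width = 2 · t* · s/√n = 11.26

The 98% CI is wider by 11.26 - 9.41 = 1.85.
Higher confidence requires a wider interval.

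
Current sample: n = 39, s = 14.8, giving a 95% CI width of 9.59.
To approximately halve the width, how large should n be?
n ≈ 156

CI width ∝ 1/√n
To reduce width by factor 2, need √n to grow by 2 → need 2² = 4 times as many samples.

Current: n = 39, width = 9.59
New: n = 156, width ≈ 4.68

Width reduced by factor of 9.59/4.68 = 2.05.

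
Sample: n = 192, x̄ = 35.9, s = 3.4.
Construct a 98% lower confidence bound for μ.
μ ≥ 35.39

Lower bound (one-sided):
t* = 2.068 (one-sided for 98%)
Lower bound = x̄ - t* · s/√n = 35.9 - 2.068 · 3.4/√192 = 35.39

We are 98% confident that μ ≥ 35.39.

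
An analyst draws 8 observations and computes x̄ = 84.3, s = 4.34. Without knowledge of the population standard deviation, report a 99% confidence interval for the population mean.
(78.93, 89.67)

t-interval (σ unknown):
df = n - 1 = 7
t* = 3.499 for 99% confidence

Margin of error = t* · s/√n = 3.499 · 4.34/√8 = 5.37

CI: (78.93, 89.67)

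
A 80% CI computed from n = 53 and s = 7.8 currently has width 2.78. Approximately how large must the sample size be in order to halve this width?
n ≈ 212

CI width ∝ 1/√n
To reduce width by factor 2, need √n to grow by 2 → need 2² = 4 times as many samples.

Current: n = 53, width = 2.78
New: n = 212, width ≈ 1.38

Width reduced by factor of 2.78/1.38 = 2.01.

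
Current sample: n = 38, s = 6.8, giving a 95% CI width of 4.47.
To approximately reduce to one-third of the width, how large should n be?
n ≈ 342

CI width ∝ 1/√n
To reduce width by factor 3, need √n to grow by 3 → need 3² = 9 times as many samples.

Current: n = 38, width = 4.47
New: n = 342, width ≈ 1.45

Width reduced by factor of 4.47/1.45 = 3.08.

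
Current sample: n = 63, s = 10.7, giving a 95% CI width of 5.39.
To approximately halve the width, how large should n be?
n ≈ 252

CI width ∝ 1/√n
To reduce width by factor 2, need √n to grow by 2 → need 2² = 4 times as many samples.

Current: n = 63, width = 5.39
New: n = 252, width ≈ 2.65

Width reduced by factor of 5.39/2.65 = 2.03.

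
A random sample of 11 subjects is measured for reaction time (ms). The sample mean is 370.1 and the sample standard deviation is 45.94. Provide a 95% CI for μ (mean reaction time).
(339.24, 400.96)

t-interval (σ unknown):
df = n - 1 = 10
t* = 2.228 for 95% confidence

Margin of error = t* · s/√n = 2.228 · 45.94/√11 = 30.86

CI: (339.24, 400.96)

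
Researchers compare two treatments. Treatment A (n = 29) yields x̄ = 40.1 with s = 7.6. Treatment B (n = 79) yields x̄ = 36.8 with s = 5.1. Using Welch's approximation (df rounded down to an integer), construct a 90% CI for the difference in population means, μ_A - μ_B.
(0.73, 5.87)

Difference: x̄₁ - x̄₂ = 3.30
SE = √(s₁²/n₁ + s₂²/n₂) = √(7.6²/29 + 5.1²/79) = 1.5235
df = 37.65 → 37 (Welch–Satterthwaite, rounded down)
t* = 1.687

CI: 3.30 ± 1.687 · 1.5235 = 3.30 ± 2.57 = (0.73, 5.87)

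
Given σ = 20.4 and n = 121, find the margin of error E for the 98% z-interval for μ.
Margin of error = 4.31

Margin of error = z* · σ/√n
= 2.326 · 20.4/√121
= 2.326 · 20.4/11.0000
= 4.31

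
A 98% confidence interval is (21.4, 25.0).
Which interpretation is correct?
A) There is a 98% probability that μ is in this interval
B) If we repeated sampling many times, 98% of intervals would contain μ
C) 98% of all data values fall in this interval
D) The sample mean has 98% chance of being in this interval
B

A) Wrong — μ is fixed; the randomness lives in the interval, not in μ.
B) Correct — this is the frequentist long-run coverage interpretation.
C) Wrong — a CI is about the parameter μ, not individual data values.
D) Wrong — x̄ is observed and sits in the interval by construction.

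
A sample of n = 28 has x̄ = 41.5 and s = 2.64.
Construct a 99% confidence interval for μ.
(40.12, 42.88)

t-interval (σ unknown):
df = n - 1 = 27
t* = 2.771 for 99% confidence

Margin of error = t* · s/√n = 2.771 · 2.64/√28 = 1.38

CI: (40.12, 42.88)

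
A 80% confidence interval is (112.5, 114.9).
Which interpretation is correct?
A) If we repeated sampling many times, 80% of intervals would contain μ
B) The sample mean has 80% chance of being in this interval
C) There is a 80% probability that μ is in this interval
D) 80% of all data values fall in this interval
A

A) Correct — this is the frequentist long-run coverage interpretation.
B) Wrong — x̄ is observed and sits in the interval by construction.
C) Wrong — μ is fixed; the randomness lives in the interval, not in μ.
D) Wrong — a CI is about the parameter μ, not individual data values.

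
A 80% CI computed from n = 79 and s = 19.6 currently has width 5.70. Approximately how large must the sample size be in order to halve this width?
n ≈ 316

CI width ∝ 1/√n
To reduce width by factor 2, need √n to grow by 2 → need 2² = 4 times as many samples.

Current: n = 79, width = 5.70
New: n = 316, width ≈ 2.83

Width reduced by factor of 5.70/2.83 = 2.01.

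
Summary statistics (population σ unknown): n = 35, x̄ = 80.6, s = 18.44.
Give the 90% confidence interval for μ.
(75.33, 85.87)

t-interval (σ unknown):
df = n - 1 = 34
t* = 1.691 for 90% confidence

Margin of error = t* · s/√n = 1.691 · 18.44/√35 = 5.27

CI: (75.33, 85.87)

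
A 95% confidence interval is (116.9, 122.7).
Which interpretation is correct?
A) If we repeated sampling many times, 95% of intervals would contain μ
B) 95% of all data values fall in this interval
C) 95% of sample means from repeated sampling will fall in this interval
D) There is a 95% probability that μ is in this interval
A

A) Correct — this is the frequentist long-run coverage interpretation.
B) Wrong — a CI is about the parameter μ, not individual data values.
C) Wrong — coverage applies to intervals containing μ, not to future x̄ values.
D) Wrong — μ is fixed; the randomness lives in the interval, not in μ.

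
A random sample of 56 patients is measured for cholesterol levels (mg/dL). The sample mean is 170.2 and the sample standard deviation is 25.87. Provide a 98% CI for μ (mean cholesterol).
(161.92, 178.48)

t-interval (σ unknown):
df = n - 1 = 55
t* = 2.396 for 98% confidence

Margin of error = t* · s/√n = 2.396 · 25.87/√56 = 8.28

CI: (161.92, 178.48)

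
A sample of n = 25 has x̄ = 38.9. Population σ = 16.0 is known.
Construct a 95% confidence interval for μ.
(32.63, 45.17)

z-interval (σ known):
z* = 1.960 for 95% confidence

Margin of error = z* · σ/√n = 1.960 · 16.0/√25 = 6.27

CI: (38.9 - 6.27, 38.9 + 6.27) = (32.63, 45.17)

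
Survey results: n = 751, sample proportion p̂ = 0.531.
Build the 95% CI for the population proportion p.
(0.495, 0.567)

Proportion CI:
SE = √(p̂(1-p̂)/n) = √(0.531 · 0.469 / 751) = 0.01821

z* = 1.960
Margin = z* · SE = 1.960 · 0.01821 = 0.0357

CI: 0.531 ± 0.0357 = (0.495, 0.567)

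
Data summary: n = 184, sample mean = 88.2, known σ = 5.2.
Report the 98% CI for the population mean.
(87.31, 89.09)

z-interval (σ known):
z* = 2.326 for 98% confidence

Margin of error = z* · σ/√n = 2.326 · 5.2/√184 = 0.89

CI: (88.2 - 0.89, 88.2 + 0.89) = (87.31, 89.09)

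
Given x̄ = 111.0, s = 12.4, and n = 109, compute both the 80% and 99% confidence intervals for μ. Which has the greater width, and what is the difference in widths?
99% CI is wider by 3.17

df = 108
80% CI: t* = 1.289, (109.47, 112.53), width = 2 · t* · s/√n = 3.06
99% CI: t* = 2.622, (107.89, 114.11), width = 2 · t* · s/√n = 6.23

The 99% CI is wider by 6.23 - 3.06 = 3.17.
Higher confidence requires a wider interval.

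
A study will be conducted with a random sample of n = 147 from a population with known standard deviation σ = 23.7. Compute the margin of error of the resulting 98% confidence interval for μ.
Margin of error = 4.55

Margin of error = z* · σ/√n
= 2.326 · 23.7/√147
= 2.326 · 23.7/12.1244
= 4.55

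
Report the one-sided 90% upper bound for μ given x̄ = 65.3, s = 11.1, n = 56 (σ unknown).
μ ≤ 67.22

Upper bound (one-sided):
t* = 1.297 (one-sided for 90%)
Upper bound = x̄ + t* · s/√n = 65.3 + 1.297 · 11.1/√56 = 67.22

We are 90% confident that μ ≤ 67.22.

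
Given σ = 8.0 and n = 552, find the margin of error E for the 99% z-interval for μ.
Margin of error = 0.88

Margin of error = z* · σ/√n
= 2.576 · 8.0/√552
= 2.576 · 8.0/23.4947
= 0.88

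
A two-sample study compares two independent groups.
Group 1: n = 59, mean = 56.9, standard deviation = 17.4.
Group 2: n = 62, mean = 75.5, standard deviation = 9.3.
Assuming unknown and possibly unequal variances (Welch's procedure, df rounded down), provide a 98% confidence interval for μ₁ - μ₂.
(-24.65, -12.55)

Difference: x̄₁ - x̄₂ = -18.60
SE = √(s₁²/n₁ + s₂²/n₂) = √(17.4²/59 + 9.3²/62) = 2.5547
df = 87.66 → 87 (Welch–Satterthwaite, rounded down)
t* = 2.370

CI: -18.60 ± 2.370 · 2.5547 = -18.60 ± 6.05 = (-24.65, -12.55)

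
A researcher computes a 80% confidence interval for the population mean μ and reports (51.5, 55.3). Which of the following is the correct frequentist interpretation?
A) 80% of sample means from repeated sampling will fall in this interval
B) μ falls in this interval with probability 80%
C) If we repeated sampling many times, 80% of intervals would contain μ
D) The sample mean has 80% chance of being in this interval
C

A) Wrong — coverage applies to intervals containing μ, not to future x̄ values.
B) Wrong — μ is fixed; the randomness lives in the interval, not in μ.
C) Correct — this is the frequentist long-run coverage interpretation.
D) Wrong — x̄ is observed and sits in the interval by construction.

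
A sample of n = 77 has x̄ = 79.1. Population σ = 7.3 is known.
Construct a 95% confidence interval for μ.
(77.47, 80.73)

z-interval (σ known):
z* = 1.960 for 95% confidence

Margin of error = z* · σ/√n = 1.960 · 7.3/√77 = 1.63

CI: (79.1 - 1.63, 79.1 + 1.63) = (77.47, 80.73)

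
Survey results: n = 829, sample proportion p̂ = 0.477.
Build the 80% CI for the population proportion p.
(0.455, 0.499)

Proportion CI:
SE = √(p̂(1-p̂)/n) = √(0.477 · 0.523 / 829) = 0.01735

z* = 1.282
Margin = z* · SE = 1.282 · 0.01735 = 0.0222

CI: 0.477 ± 0.0222 = (0.455, 0.499)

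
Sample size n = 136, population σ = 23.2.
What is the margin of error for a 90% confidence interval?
Margin of error = 3.27

Margin of error = z* · σ/√n
= 1.645 · 23.2/√136
= 1.645 · 23.2/11.6619
= 3.27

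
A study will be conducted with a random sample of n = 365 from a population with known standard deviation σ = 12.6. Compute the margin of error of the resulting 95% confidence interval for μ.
Margin of error = 1.29

Margin of error = z* · σ/√n
= 1.960 · 12.6/√365
= 1.960 · 12.6/19.1050
= 1.29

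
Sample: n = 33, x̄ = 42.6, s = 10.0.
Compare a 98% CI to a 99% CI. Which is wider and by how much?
99% CI is wider by 1.00

df = 32
98% CI: t* = 2.449, (38.34, 46.86), width = 2 · t* · s/√n = 8.53
99% CI: t* = 2.738, (37.83, 47.37), width = 2 · t* · s/√n = 9.53

The 99% CI is wider by 9.53 - 8.53 = 1.00.
Higher confidence requires a wider interval.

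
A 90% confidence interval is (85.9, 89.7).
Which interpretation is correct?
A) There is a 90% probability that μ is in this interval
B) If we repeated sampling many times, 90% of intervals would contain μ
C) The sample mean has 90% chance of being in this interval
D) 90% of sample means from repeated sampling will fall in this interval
B

A) Wrong — μ is fixed; the randomness lives in the interval, not in μ.
B) Correct — this is the frequentist long-run coverage interpretation.
C) Wrong — x̄ is observed and sits in the interval by construction.
D) Wrong — coverage applies to intervals containing μ, not to future x̄ values.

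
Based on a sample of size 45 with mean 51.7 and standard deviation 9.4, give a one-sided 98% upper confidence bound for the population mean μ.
μ ≤ 54.67

Upper bound (one-sided):
t* = 2.116 (one-sided for 98%)
Upper bound = x̄ + t* · s/√n = 51.7 + 2.116 · 9.4/√45 = 54.67

We are 98% confident that μ ≤ 54.67.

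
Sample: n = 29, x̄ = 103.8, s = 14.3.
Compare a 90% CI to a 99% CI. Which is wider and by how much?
99% CI is wider by 5.64

df = 28
90% CI: t* = 1.701, (99.28, 108.32), width = 2 · t* · s/√n = 9.03
99% CI: t* = 2.763, (96.46, 111.14), width = 2 · t* · s/√n = 14.67

The 99% CI is wider by 14.67 - 9.03 = 5.64.
Higher confidence requires a wider interval.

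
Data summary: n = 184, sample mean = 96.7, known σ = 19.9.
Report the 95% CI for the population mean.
(93.82, 99.58)

z-interval (σ known):
z* = 1.960 for 95% confidence

Margin of error = z* · σ/√n = 1.960 · 19.9/√184 = 2.88

CI: (96.7 - 2.88, 96.7 + 2.88) = (93.82, 99.58)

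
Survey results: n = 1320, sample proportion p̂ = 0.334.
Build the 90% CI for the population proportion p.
(0.313, 0.355)

Proportion CI:
SE = √(p̂(1-p̂)/n) = √(0.334 · 0.666 / 1320) = 0.01298

z* = 1.645
Margin = z* · SE = 1.645 · 0.01298 = 0.0214

CI: 0.334 ± 0.0214 = (0.313, 0.355)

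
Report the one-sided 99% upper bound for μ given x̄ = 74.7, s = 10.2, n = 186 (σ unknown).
μ ≤ 76.46

Upper bound (one-sided):
t* = 2.347 (one-sided for 99%)
Upper bound = x̄ + t* · s/√n = 74.7 + 2.347 · 10.2/√186 = 76.46

We are 99% confident that μ ≤ 76.46.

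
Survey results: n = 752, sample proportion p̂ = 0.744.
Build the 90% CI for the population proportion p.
(0.718, 0.770)

Proportion CI:
SE = √(p̂(1-p̂)/n) = √(0.744 · 0.256 / 752) = 0.01591

z* = 1.645
Margin = z* · SE = 1.645 · 0.01591 = 0.0262

CI: 0.744 ± 0.0262 = (0.718, 0.770)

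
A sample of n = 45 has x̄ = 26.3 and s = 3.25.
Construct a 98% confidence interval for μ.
(25.13, 27.47)

t-interval (σ unknown):
df = n - 1 = 44
t* = 2.414 for 98% confidence

Margin of error = t* · s/√n = 2.414 · 3.25/√45 = 1.17

CI: (25.13, 27.47)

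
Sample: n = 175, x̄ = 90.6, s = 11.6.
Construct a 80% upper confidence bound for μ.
μ ≤ 91.34

Upper bound (one-sided):
t* = 0.844 (one-sided for 80%)
Upper bound = x̄ + t* · s/√n = 90.6 + 0.844 · 11.6/√175 = 91.34

We are 80% confident that μ ≤ 91.34.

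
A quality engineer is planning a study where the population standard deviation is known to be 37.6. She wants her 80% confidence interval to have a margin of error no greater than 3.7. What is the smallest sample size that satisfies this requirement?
n ≥ 170

For margin E ≤ 3.7:
n ≥ (z* · σ / E)²
n ≥ (1.282 · 37.6 / 3.7)²
n ≥ 169.73

Minimum n = 170 (rounding up)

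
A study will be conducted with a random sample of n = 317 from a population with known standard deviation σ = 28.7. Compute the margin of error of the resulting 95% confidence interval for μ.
Margin of error = 3.16

Margin of error = z* · σ/√n
= 1.960 · 28.7/√317
= 1.960 · 28.7/17.8045
= 3.16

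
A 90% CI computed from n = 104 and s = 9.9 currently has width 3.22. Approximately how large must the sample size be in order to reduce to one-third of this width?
n ≈ 936

CI width ∝ 1/√n
To reduce width by factor 3, need √n to grow by 3 → need 3² = 9 times as many samples.

Current: n = 104, width = 3.22
New: n = 936, width ≈ 1.07

Width reduced by factor of 3.22/1.07 = 3.01.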